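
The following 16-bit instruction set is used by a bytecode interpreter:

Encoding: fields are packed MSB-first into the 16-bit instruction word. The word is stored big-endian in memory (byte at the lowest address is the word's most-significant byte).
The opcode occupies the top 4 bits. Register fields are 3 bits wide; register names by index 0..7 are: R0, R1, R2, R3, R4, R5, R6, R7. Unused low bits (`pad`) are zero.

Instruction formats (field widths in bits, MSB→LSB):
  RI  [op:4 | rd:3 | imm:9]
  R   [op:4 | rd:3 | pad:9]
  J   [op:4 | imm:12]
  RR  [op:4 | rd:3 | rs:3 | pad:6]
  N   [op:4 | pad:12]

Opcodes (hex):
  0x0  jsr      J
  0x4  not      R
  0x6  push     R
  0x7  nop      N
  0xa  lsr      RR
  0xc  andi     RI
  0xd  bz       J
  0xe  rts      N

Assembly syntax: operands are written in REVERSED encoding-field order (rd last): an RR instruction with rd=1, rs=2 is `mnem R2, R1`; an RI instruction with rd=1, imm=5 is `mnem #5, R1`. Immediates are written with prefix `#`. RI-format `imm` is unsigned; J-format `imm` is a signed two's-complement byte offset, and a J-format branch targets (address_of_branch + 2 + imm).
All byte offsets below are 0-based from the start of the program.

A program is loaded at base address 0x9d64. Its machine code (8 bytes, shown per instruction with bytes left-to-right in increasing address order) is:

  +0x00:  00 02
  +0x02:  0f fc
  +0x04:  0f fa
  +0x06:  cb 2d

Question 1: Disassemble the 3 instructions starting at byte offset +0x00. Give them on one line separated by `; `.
jsr #2; jsr #-4; jsr #-6

off 0x00: read 00 02 as big → 0x0002
  opcode bits[15:12]=0x0: jsr/J
  imm: (w>>0)&0xfff=0x2 → #2
off 0x02: read 0f fc as big → 0x0ffc
  opcode bits[15:12]=0x0: jsr/J
  imm: (w>>0)&0xfff=0xffc (s12→-4) → #-4
off 0x04: read 0f fa as big → 0x0ffa
  opcode bits[15:12]=0x0: jsr/J
  imm: (w>>0)&0xfff=0xffa (s12→-6) → #-6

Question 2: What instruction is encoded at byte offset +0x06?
[06] cb 2d → 0xcb2d
  top 4b → 0xc → andi [RI]
  rd@[11:9]=0x5 ⇒ R5
  imm@[8:0]=0x12d ⇒ #301

andi #301, R5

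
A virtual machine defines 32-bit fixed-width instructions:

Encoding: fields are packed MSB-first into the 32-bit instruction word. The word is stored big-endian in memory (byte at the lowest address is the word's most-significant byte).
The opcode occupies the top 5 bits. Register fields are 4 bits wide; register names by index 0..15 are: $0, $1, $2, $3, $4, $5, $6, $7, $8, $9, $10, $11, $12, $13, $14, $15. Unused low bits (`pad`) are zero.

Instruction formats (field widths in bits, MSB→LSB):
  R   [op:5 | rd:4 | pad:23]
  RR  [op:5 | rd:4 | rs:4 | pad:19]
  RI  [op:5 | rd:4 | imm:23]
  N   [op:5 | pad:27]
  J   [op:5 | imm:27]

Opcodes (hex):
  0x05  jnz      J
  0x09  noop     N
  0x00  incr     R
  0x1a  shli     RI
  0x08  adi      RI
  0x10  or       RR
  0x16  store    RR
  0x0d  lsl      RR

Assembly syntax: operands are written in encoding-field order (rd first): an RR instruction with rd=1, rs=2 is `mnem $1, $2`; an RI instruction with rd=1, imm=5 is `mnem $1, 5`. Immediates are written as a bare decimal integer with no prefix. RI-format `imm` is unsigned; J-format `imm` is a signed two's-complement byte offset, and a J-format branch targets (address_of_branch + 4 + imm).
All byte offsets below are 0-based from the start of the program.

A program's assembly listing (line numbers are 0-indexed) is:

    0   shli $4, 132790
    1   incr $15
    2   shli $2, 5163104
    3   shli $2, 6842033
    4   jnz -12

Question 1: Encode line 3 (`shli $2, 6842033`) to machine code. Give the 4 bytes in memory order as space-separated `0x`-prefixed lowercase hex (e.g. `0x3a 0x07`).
0xd1 0x68 0x66 0xb1

L3: shli op=0x1a:5|rd=2:4|imm=6842033:23 ⇒ 0xd16866b1 ⇒ big d1 68 66 b1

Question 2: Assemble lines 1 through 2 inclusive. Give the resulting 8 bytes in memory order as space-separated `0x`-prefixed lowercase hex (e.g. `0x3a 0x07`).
0x07 0x80 0x00 0x00 0xd1 0x4e 0xc8 0x60

L1: incr op=0x0:5|rd=15:4|pad=0:23 ⇒ 0x07800000 ⇒ big 07 80 00 00
L2: shli op=0x1a:5|rd=2:4|imm=5163104:23 ⇒ 0xd14ec860 ⇒ big d1 4e c8 60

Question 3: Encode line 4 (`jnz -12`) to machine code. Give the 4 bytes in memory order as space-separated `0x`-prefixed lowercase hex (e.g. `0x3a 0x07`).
0x2f 0xff 0xff 0xf4

4. jnz fields op=0x5:5|imm=-12:27 → word 2ffffff4h → 2f ff ff f4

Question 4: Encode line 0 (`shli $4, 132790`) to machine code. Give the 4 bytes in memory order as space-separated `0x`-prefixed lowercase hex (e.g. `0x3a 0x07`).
L0: shli op=0x1a:5|rd=4:4|imm=132790:23 ⇒ 0xd20206b6 ⇒ big d2 02 06 b6

0xd2 0x02 0x06 0xb6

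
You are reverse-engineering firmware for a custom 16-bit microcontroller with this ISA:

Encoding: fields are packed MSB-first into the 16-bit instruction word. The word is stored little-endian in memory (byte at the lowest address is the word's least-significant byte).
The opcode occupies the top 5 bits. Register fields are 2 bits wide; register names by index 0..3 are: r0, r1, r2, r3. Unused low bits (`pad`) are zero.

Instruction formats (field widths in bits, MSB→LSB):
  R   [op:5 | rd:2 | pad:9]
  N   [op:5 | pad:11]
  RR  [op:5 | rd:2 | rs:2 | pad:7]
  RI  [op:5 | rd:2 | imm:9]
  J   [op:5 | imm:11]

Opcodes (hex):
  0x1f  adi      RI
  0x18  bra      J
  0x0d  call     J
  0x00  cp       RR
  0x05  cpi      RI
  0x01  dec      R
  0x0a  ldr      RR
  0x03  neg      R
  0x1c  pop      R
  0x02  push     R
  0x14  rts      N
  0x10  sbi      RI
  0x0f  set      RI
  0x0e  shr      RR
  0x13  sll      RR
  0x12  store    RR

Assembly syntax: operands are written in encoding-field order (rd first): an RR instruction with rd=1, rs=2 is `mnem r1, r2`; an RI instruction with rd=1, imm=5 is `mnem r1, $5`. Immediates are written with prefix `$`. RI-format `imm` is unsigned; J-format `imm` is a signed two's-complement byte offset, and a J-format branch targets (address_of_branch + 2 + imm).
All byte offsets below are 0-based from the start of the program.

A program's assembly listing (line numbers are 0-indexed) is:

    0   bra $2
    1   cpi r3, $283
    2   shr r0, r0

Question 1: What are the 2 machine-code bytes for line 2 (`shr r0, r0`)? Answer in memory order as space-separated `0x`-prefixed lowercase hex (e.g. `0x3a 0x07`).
line 2 (shr): pack op=0xe:5|rd=0:2|rs=0:2|pad=0:7 = 0x7000; little→ 00 70

0x00 0x70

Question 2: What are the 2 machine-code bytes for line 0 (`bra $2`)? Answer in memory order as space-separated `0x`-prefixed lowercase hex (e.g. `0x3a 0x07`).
line 0 (bra): pack op=0x18:5|imm=2:11 = 0xc002; little→ 02 c0

0x02 0xc0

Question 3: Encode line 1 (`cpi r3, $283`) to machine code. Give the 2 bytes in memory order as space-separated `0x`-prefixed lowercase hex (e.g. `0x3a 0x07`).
1. cpi fields op=0x5:5|rd=3:2|imm=283:9 → word 2f1bh → 1b 2f

0x1b 0x2f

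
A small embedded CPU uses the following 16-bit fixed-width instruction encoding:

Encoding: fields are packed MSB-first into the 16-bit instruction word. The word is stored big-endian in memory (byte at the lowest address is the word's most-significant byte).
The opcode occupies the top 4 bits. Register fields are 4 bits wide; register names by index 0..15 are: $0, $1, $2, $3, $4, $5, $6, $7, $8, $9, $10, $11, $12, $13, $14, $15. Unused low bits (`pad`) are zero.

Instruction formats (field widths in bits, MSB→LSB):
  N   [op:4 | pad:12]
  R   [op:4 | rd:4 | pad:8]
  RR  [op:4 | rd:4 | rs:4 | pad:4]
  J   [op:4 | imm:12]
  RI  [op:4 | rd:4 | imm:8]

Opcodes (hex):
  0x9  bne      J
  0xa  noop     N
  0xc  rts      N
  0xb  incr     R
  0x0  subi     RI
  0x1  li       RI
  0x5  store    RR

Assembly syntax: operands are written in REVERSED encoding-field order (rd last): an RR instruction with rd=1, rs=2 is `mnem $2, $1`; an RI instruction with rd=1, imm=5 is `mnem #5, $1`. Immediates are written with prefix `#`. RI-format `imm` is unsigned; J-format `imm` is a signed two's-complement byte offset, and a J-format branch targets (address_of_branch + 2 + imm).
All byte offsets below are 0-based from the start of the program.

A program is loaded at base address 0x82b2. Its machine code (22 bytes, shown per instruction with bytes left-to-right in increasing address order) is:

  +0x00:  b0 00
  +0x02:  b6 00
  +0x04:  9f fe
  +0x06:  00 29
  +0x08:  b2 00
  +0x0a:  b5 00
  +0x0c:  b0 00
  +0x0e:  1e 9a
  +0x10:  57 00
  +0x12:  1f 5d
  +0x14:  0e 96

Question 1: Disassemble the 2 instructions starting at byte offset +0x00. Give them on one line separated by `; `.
off 0x00: read b0 00 as big → 0xb000
  op=0xb000>>12=0xb ⇒ incr (R)
  rd: (w>>8)&0xf=0x0 → $0
off 0x02: read b6 00 as big → 0xb600
  op=0xb600>>12=0xb ⇒ incr (R)
  rd: (w>>8)&0xf=0x6 → $6

incr $0; incr $6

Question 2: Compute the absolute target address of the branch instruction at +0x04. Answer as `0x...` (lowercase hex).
0x82b6

[04] 9f fe → 0x9ffe
  top 4b → 0x9 → bne [J]
  imm: (w>>0)&0xfff=0xffe (s12→-2) → #-2
  target = base 0x82b2 + off 0x04 + 2 + imm -2 = 0x82b6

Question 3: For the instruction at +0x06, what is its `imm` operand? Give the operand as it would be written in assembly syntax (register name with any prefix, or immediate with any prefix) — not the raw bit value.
#41

+0x06: 00 29 ⇒ word 0x0029 (big)
  op=0x0029>>12=0x0 ⇒ subi (RI)
  rd: (w>>8)&0xf=0x0 → $0
  imm: (w>>0)&0xff=0x29 → #41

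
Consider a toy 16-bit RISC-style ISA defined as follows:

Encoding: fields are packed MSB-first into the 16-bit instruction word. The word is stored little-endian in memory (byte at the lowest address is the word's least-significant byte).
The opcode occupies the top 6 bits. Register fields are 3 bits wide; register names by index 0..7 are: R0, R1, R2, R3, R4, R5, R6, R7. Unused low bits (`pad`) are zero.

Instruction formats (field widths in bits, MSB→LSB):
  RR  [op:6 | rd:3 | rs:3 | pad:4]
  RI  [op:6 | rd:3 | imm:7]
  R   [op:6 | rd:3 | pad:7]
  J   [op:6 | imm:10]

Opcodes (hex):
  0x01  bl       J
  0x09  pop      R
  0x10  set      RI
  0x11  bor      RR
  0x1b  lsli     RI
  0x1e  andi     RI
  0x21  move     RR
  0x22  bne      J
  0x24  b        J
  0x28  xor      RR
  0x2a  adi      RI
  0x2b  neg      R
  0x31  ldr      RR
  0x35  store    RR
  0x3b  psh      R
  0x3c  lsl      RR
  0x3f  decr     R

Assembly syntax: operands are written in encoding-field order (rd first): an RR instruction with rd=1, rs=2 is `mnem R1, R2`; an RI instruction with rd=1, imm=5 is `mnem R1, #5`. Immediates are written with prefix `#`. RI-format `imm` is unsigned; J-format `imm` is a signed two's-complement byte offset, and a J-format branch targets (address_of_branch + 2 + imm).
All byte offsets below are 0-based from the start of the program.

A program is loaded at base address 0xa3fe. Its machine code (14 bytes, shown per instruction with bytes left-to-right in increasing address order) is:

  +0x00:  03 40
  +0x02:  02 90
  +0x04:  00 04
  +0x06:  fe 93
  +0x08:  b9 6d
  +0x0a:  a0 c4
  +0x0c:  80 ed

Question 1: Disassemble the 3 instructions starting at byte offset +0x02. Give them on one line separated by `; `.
@+02  little-endian(02 90) = 0x9002
  opcode bits[15:10]=0x24: b/J
  [9:0] imm=2 = #2
@+04  little-endian(00 04) = 0x0400
  opcode bits[15:10]=0x1: bl/J
  [9:0] imm=0 = #0
@+06  little-endian(fe 93) = 0x93fe
  opcode bits[15:10]=0x24: b/J
  [9:0] imm=1022 (s10→-2) = #-2

b #2; bl #0; b #-2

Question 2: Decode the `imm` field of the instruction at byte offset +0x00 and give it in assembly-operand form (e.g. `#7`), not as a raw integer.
#3

@+00  little-endian(03 40) = 0x4003
  opcode bits[15:10]=0x10: set/RI
  rd@[9:7]=0x0 ⇒ R0
  imm@[6:0]=0x3 ⇒ #3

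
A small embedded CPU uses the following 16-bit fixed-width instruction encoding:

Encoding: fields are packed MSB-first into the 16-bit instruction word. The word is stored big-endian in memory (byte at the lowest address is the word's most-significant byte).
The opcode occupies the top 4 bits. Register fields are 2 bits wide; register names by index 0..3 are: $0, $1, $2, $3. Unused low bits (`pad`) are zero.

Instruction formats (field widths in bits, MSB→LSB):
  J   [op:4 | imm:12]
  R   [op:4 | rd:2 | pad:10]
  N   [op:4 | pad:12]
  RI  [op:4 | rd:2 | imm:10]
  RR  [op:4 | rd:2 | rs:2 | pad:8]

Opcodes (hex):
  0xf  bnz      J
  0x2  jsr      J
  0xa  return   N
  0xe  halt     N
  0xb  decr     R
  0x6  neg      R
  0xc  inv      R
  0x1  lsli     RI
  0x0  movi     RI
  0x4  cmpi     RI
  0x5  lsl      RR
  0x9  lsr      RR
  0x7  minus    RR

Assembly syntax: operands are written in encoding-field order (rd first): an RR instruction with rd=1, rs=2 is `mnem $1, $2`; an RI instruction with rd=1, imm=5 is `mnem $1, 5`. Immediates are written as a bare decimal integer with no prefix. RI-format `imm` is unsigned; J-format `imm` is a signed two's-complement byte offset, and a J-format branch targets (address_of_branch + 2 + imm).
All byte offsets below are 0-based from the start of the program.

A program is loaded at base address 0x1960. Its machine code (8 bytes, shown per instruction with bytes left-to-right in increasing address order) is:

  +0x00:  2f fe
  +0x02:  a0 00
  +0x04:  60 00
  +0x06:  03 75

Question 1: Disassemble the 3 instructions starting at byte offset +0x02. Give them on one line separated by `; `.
+0x02: a0 00 ⇒ word 0xa000 (big)
  op=0xa000>>12=0xa ⇒ return (N)
+0x04: 60 00 ⇒ word 0x6000 (big)
  op=0x6000>>12=0x6 ⇒ neg (R)
  rd: (w>>10)&0x3=0x0 → $0
+0x06: 03 75 ⇒ word 0x0375 (big)
  op=0x0375>>12=0x0 ⇒ movi (RI)
  rd: (w>>10)&0x3=0x0 → $0
  imm: (w>>0)&0x3ff=0x375 → 885

return; neg $0; movi $0, 885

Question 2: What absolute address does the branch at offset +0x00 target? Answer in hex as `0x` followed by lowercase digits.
+0x00: 2f fe ⇒ word 0x2ffe (big)
  op=0x2ffe>>12=0x2 ⇒ jsr (J)
  imm: (w>>0)&0xfff=0xffe (s12→-2) → -2
  target = base 0x1960 + off 0x00 + 2 + imm -2 = 0x1960

0x1960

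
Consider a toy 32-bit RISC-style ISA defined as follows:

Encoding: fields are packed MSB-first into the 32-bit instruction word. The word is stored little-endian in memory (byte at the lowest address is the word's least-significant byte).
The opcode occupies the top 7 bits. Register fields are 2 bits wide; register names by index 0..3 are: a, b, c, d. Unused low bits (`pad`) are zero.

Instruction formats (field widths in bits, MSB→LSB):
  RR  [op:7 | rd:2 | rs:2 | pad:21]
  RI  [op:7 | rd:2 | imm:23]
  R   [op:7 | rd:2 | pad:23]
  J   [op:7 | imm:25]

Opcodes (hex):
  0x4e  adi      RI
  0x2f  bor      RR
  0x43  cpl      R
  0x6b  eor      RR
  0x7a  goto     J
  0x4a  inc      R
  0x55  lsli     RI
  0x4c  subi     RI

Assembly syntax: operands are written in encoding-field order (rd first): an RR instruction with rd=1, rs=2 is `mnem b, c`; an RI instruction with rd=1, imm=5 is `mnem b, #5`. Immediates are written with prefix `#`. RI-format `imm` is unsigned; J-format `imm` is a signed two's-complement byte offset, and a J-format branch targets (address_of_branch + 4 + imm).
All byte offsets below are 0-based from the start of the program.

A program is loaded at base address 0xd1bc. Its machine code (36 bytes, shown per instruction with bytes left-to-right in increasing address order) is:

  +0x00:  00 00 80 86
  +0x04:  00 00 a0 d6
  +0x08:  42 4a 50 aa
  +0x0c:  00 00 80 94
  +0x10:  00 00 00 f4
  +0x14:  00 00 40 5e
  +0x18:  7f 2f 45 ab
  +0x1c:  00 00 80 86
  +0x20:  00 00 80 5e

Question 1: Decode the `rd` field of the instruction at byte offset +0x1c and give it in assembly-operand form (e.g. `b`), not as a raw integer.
b

@+1c  little-endian(00 00 80 86) = 0x86800000
  opcode bits[31:25]=0x43: cpl/R
  rd@[24:23]=0x1 ⇒ b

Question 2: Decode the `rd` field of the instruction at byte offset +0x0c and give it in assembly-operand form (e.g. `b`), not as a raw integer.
off 0x0c: read 00 00 80 94 as little → 0x94800000
  opcode bits[31:25]=0x4a: inc/R
  rd: (w>>23)&0x3=0x1 → b

b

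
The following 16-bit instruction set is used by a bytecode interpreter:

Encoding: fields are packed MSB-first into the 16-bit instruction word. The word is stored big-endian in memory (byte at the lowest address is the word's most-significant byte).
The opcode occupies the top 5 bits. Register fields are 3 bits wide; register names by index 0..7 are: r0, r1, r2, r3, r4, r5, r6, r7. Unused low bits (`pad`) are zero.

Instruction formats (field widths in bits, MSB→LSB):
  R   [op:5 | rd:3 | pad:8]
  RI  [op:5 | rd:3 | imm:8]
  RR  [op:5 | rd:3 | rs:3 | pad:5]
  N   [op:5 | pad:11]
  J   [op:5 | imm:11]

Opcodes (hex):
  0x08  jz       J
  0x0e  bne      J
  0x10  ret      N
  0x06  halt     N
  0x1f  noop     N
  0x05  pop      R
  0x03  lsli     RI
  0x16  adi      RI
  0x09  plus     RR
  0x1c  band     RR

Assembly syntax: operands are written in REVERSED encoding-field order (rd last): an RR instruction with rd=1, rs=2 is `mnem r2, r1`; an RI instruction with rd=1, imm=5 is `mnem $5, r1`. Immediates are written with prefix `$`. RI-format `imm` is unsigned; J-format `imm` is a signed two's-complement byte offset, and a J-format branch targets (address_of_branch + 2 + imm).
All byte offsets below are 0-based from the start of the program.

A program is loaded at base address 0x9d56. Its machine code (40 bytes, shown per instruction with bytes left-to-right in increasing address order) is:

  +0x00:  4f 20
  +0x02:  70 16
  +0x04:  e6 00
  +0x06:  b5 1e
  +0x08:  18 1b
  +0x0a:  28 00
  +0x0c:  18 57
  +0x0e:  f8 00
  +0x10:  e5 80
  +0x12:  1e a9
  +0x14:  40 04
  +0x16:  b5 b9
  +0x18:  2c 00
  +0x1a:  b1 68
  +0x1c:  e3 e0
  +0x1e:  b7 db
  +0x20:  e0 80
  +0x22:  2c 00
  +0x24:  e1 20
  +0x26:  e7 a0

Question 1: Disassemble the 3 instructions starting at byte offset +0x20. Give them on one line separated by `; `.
@+20  big-endian(e0 80) = 0xe080
  top 5b → 0x1c → band [RR]
  rd: (w>>8)&0x7=0x0 → r0
  rs: (w>>5)&0x7=0x4 → r4
@+22  big-endian(2c 00) = 0x2c00
  top 5b → 0x5 → pop [R]
  rd: (w>>8)&0x7=0x4 → r4
@+24  big-endian(e1 20) = 0xe120
  top 5b → 0x1c → band [RR]
  rd: (w>>8)&0x7=0x1 → r1
  rs: (w>>5)&0x7=0x1 → r1

band r4, r0; pop r4; band r1, r1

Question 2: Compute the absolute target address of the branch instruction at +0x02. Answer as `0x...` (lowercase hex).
0x9d70

+0x02: 70 16 ⇒ word 0x7016 (big)
  op=0x7016>>11=0xe ⇒ bne (J)
  imm: (w>>0)&0x7ff=0x16 → $22
  target = base 0x9d56 + off 0x02 + 2 + imm 22 = 0x9d70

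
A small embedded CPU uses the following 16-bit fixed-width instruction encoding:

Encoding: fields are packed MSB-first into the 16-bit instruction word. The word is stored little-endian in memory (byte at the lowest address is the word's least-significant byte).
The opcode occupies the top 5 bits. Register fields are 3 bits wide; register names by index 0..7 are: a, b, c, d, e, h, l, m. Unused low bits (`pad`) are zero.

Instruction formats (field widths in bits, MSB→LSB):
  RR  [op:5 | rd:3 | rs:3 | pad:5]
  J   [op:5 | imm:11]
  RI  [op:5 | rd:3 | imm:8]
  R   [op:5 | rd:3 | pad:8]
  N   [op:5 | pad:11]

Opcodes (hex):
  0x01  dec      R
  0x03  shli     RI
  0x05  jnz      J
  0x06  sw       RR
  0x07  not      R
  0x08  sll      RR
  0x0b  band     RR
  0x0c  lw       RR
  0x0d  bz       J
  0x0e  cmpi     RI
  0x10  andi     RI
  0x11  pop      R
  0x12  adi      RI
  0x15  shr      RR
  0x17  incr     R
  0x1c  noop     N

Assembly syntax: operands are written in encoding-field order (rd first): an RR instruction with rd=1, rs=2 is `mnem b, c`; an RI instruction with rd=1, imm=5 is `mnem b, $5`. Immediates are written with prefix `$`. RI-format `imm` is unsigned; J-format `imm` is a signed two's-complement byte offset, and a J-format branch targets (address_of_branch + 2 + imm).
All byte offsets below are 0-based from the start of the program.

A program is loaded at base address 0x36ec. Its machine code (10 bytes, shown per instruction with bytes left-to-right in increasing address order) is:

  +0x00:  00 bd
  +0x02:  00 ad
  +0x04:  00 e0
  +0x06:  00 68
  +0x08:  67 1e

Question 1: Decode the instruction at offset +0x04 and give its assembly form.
noop

@+04  little-endian(00 e0) = 0xe000
  op=0xe000>>11=0x1c ⇒ noop (N)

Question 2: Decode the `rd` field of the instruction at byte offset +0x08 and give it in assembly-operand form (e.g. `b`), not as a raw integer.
l

[08] 67 1e → 0x1e67
  opcode bits[15:11]=0x3: shli/RI
  rd@[10:8]=0x6 ⇒ l
  imm@[7:0]=0x67 ⇒ $103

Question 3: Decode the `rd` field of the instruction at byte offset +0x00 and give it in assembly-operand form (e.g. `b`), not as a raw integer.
@+00  little-endian(00 bd) = 0xbd00
  top 5b → 0x17 → incr [R]
  [10:8] rd=5 = h

h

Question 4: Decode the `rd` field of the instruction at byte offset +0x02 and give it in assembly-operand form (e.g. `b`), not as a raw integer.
@+02  little-endian(00 ad) = 0xad00
  opcode bits[15:11]=0x15: shr/RR
  [10:8] rd=5 = h
  [7:5] rs=0 = a

h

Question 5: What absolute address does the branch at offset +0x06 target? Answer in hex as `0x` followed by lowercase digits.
0x36f4

+0x06: 00 68 ⇒ word 0x6800 (little)
  op=0x6800>>11=0xd ⇒ bz (J)
  [10:0] imm=0 = $0
  target = base 0x36ec + off 0x06 + 2 + imm 0 = 0x36f4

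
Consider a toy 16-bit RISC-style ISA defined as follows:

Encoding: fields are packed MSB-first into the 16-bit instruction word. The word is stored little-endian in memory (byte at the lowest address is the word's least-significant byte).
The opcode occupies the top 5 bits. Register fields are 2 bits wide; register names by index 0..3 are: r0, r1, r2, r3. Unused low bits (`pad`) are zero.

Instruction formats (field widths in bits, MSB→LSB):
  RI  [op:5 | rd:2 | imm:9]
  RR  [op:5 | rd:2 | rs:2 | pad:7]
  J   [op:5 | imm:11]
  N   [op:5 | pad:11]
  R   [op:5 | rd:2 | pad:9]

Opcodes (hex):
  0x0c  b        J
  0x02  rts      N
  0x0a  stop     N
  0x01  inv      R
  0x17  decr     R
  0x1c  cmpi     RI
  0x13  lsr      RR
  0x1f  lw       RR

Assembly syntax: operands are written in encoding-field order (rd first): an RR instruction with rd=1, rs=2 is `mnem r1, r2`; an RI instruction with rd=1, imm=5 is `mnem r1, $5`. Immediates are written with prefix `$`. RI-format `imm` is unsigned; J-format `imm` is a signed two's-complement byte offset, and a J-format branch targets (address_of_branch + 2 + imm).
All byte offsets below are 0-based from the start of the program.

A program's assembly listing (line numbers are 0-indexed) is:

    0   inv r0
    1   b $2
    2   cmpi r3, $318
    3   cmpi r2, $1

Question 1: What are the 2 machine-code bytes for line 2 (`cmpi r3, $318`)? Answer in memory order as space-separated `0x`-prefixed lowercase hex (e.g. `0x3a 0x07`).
L2: cmpi op=0x1c:5|rd=3:2|imm=318:9 ⇒ 0xe73e ⇒ little 3e e7

0x3e 0xe7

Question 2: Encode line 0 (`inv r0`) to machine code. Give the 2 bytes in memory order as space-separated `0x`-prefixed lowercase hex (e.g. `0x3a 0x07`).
0x00 0x08

line 0 (inv): pack op=0x1:5|rd=0:2|pad=0:9 = 0x0800; little→ 00 08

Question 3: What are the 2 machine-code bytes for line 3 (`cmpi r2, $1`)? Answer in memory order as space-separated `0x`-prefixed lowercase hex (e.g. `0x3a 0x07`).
0x01 0xe4

3. cmpi fields op=0x1c:5|rd=2:2|imm=1:9 → word e401h → 01 e4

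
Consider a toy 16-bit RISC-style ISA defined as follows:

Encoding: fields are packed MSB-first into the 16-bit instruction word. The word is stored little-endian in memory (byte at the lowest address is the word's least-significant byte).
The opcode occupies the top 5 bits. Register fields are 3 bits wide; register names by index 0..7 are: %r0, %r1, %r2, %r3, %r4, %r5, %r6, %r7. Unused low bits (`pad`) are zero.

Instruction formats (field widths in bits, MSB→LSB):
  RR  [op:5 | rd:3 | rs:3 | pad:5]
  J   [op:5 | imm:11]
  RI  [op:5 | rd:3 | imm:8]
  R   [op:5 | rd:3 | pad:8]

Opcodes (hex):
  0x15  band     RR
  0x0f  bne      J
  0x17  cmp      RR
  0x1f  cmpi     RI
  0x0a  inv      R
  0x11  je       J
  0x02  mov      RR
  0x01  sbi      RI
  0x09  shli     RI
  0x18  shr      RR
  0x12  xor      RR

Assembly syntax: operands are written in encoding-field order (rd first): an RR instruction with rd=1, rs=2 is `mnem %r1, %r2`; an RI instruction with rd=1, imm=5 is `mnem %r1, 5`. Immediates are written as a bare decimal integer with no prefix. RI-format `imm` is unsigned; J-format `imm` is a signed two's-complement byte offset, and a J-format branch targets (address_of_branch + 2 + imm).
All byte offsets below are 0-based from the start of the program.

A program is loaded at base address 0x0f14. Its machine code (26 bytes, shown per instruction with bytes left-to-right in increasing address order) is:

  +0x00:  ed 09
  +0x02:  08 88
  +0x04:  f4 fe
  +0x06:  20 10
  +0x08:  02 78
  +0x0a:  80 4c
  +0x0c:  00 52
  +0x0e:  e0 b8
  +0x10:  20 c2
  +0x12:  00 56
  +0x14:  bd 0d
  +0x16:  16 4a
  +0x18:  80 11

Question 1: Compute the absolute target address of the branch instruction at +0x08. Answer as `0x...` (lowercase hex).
[08] 02 78 → 0x7802
  opcode bits[15:11]=0xf: bne/J
  [10:0] imm=2 = 2
  target = base 0x0f14 + off 0x08 + 2 + imm 2 = 0x0f20

0x0f20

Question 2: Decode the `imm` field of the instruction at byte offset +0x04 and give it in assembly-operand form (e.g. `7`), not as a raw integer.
244

[04] f4 fe → 0xfef4
  top 5b → 0x1f → cmpi [RI]
  rd@[10:8]=0x6 ⇒ %r6
  imm@[7:0]=0xf4 ⇒ 244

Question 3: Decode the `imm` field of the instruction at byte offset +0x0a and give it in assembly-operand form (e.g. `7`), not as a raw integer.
128

@+0a  little-endian(80 4c) = 0x4c80
  op=0x4c80>>11=0x9 ⇒ shli (RI)
  [10:8] rd=4 = %r4
  [7:0] imm=128 = 128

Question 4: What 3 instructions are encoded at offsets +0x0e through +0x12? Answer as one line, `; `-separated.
cmp %r0, %r7; shr %r2, %r1; inv %r6

@+0e  little-endian(e0 b8) = 0xb8e0
  opcode bits[15:11]=0x17: cmp/RR
  [10:8] rd=0 = %r0
  [7:5] rs=7 = %r7
@+10  little-endian(20 c2) = 0xc220
  opcode bits[15:11]=0x18: shr/RR
  [10:8] rd=2 = %r2
  [7:5] rs=1 = %r1
@+12  little-endian(00 56) = 0x5600
  opcode bits[15:11]=0xa: inv/R
  [10:8] rd=6 = %r6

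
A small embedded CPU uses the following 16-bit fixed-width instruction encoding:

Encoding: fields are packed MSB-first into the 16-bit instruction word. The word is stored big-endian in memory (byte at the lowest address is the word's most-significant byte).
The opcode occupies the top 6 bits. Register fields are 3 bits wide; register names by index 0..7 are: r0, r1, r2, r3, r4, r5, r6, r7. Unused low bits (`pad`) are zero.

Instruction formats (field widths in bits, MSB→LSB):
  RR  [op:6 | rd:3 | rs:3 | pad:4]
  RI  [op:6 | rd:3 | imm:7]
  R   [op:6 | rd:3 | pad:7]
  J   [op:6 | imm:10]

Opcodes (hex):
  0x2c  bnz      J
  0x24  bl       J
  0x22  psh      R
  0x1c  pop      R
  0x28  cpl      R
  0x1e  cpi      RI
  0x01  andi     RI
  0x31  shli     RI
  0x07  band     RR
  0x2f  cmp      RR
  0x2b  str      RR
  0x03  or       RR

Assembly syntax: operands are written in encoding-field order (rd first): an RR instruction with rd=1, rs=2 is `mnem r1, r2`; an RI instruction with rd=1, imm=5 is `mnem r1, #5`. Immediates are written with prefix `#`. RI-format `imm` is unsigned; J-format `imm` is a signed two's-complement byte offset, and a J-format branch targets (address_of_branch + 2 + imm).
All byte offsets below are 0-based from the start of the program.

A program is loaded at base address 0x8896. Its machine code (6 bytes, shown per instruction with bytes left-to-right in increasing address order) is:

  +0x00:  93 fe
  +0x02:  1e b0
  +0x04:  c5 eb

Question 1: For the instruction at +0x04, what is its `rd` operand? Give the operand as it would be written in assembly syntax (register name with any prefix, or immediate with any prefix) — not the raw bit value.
[04] c5 eb → 0xc5eb
  op=0xc5eb>>10=0x31 ⇒ shli (RI)
  rd@[9:7]=0x3 ⇒ r3
  imm@[6:0]=0x6b ⇒ #107

r3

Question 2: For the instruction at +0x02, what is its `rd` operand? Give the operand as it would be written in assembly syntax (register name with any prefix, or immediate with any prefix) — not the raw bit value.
r5

+0x02: 1e b0 ⇒ word 0x1eb0 (big)
  top 6b → 0x7 → band [RR]
  rd: (w>>7)&0x7=0x5 → r5
  rs: (w>>4)&0x7=0x3 → r3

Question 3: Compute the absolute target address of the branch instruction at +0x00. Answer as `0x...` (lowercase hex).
[00] 93 fe → 0x93fe
  opcode bits[15:10]=0x24: bl/J
  [9:0] imm=1022 (s10→-2) = #-2
  target = base 0x8896 + off 0x00 + 2 + imm -2 = 0x8896

0x8896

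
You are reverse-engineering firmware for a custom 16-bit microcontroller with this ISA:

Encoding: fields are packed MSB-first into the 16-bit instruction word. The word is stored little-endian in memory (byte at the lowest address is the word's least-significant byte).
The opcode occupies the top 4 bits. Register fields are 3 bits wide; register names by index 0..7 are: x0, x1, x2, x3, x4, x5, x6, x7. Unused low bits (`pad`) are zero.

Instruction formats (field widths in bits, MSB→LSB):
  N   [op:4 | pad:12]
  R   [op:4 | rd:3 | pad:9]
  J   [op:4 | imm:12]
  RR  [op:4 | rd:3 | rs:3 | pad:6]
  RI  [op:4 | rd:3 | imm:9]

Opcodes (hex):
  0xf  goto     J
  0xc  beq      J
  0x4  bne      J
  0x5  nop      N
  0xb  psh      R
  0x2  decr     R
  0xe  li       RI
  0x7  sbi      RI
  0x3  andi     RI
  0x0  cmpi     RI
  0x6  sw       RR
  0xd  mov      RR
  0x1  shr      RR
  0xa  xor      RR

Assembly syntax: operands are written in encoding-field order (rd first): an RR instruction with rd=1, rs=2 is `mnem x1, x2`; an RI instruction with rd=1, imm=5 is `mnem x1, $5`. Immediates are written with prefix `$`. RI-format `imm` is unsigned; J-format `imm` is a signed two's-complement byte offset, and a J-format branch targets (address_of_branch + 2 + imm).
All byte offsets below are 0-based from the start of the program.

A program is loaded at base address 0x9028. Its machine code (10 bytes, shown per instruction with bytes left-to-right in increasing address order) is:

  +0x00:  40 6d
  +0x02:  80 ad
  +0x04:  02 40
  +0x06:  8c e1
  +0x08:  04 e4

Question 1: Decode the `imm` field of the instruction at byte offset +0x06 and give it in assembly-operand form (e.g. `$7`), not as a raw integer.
+0x06: 8c e1 ⇒ word 0xe18c (little)
  top 4b → 0xe → li [RI]
  [11:9] rd=0 = x0
  [8:0] imm=396 = $396

$396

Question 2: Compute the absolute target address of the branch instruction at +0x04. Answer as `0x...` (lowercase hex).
+0x04: 02 40 ⇒ word 0x4002 (little)
  opcode bits[15:12]=0x4: bne/J
  imm: (w>>0)&0xfff=0x2 → $2
  target = base 0x9028 + off 0x04 + 2 + imm 2 = 0x9030

0x9030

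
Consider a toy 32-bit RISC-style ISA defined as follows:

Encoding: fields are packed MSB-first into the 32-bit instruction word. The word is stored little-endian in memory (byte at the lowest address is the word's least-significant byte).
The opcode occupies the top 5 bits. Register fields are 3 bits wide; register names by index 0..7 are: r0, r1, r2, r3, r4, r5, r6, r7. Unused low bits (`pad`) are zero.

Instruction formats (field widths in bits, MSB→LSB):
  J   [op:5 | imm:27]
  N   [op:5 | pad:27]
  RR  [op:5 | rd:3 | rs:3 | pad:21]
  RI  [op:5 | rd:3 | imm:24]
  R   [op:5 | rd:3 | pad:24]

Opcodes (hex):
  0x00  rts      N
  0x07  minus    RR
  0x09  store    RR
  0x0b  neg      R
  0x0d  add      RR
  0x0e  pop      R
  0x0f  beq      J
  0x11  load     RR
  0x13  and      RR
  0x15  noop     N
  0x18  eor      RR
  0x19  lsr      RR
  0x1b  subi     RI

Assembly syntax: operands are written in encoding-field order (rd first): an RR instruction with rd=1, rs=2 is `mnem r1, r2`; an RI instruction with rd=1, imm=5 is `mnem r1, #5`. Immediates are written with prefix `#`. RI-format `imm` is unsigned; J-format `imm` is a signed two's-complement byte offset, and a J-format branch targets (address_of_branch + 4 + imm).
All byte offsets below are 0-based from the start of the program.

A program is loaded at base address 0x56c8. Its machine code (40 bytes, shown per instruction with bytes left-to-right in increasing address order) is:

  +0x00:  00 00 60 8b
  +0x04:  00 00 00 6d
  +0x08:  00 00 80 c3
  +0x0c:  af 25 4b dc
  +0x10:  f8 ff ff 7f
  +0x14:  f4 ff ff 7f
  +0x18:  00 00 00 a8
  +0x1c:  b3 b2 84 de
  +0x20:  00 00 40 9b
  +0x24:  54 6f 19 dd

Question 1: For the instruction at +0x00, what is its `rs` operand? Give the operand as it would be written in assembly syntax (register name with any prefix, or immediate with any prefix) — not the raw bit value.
r3

+0x00: 00 00 60 8b ⇒ word 0x8b600000 (little)
  top 5b → 0x11 → load [RR]
  rd: (w>>24)&0x7=0x3 → r3
  rs: (w>>21)&0x7=0x3 → r3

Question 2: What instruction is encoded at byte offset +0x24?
+0x24: 54 6f 19 dd ⇒ word 0xdd196f54 (little)
  top 5b → 0x1b → subi [RI]
  [26:24] rd=5 = r5
  [23:0] imm=1666900 = #1666900

subi r5, #1666900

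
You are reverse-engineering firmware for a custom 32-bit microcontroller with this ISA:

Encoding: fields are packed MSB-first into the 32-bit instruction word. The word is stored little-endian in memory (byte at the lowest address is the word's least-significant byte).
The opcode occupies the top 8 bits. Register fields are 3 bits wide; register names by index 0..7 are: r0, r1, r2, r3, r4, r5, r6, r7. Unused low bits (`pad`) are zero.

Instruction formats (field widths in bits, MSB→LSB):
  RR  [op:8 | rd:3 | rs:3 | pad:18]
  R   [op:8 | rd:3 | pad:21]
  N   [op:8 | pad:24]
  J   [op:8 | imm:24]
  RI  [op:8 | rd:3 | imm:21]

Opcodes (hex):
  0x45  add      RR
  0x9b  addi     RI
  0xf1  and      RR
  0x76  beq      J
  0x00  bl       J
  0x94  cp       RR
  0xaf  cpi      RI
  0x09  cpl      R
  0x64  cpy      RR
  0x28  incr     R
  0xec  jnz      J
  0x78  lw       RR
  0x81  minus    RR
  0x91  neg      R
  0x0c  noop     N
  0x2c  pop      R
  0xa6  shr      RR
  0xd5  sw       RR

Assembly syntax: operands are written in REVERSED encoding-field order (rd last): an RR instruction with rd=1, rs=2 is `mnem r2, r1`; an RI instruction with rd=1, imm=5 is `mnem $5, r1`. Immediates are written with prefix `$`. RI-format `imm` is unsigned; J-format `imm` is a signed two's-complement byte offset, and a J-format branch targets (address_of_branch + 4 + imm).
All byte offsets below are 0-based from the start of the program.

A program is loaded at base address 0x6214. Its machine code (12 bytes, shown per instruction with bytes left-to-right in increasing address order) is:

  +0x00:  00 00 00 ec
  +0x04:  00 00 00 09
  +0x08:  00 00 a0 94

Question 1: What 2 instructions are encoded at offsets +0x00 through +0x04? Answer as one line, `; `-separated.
jnz $0; cpl r0

off 0x00: read 00 00 00 ec as little → 0xec000000
  top 8b → 0xec → jnz [J]
  imm: (w>>0)&0xffffff=0x0 → $0
off 0x04: read 00 00 00 09 as little → 0x09000000
  top 8b → 0x9 → cpl [R]
  rd: (w>>21)&0x7=0x0 → r0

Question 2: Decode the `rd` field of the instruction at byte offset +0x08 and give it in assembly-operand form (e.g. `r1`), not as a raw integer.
r5

@+08  little-endian(00 00 a0 94) = 0x94a00000
  opcode bits[31:24]=0x94: cp/RR
  rd@[23:21]=0x5 ⇒ r5
  rs@[20:18]=0x0 ⇒ r0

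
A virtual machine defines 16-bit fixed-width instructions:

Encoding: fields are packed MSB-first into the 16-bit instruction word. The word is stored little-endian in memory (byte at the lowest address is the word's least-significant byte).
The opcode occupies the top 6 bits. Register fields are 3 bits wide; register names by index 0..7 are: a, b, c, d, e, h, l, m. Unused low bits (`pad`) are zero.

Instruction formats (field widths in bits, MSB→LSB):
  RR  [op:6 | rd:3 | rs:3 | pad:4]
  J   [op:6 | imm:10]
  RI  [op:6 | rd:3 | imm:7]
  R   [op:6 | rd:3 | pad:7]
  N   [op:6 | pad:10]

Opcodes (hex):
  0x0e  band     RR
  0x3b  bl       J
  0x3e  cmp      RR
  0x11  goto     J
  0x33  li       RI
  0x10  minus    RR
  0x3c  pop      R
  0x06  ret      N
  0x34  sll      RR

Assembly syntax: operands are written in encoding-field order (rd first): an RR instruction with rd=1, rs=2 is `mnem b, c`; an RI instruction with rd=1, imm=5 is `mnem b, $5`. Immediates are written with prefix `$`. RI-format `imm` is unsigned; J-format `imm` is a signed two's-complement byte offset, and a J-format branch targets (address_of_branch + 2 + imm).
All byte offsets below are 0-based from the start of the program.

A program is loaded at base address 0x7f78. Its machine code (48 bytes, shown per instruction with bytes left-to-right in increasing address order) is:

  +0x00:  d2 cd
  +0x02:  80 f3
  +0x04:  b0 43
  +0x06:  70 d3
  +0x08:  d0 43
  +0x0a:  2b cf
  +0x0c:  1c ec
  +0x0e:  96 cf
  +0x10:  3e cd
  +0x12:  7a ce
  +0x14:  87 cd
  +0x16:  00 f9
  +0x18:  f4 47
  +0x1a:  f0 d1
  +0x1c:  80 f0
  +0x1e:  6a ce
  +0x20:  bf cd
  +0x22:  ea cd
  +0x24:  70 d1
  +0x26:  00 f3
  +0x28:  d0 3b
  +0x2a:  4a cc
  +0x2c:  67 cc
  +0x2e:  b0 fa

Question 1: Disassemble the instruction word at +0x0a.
+0x0a: 2b cf ⇒ word 0xcf2b (little)
  op=0xcf2b>>10=0x33 ⇒ li (RI)
  rd@[9:7]=0x6 ⇒ l
  imm@[6:0]=0x2b ⇒ $43

li l, $43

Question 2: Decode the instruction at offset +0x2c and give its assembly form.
li a, $103

[2c] 67 cc → 0xcc67
  opcode bits[15:10]=0x33: li/RI
  rd@[9:7]=0x0 ⇒ a
  imm@[6:0]=0x67 ⇒ $103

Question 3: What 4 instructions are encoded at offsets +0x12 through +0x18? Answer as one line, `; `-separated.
@+12  little-endian(7a ce) = 0xce7a
  op=0xce7a>>10=0x33 ⇒ li (RI)
  rd: (w>>7)&0x7=0x4 → e
  imm: (w>>0)&0x7f=0x7a → $122
@+14  little-endian(87 cd) = 0xcd87
  op=0xcd87>>10=0x33 ⇒ li (RI)
  rd: (w>>7)&0x7=0x3 → d
  imm: (w>>0)&0x7f=0x7 → $7
@+16  little-endian(00 f9) = 0xf900
  op=0xf900>>10=0x3e ⇒ cmp (RR)
  rd: (w>>7)&0x7=0x2 → c
  rs: (w>>4)&0x7=0x0 → a
@+18  little-endian(f4 47) = 0x47f4
  op=0x47f4>>10=0x11 ⇒ goto (J)
  imm: (w>>0)&0x3ff=0x3f4 (s10→-12) → $-12

li e, $122; li d, $7; cmp c, a; goto $-12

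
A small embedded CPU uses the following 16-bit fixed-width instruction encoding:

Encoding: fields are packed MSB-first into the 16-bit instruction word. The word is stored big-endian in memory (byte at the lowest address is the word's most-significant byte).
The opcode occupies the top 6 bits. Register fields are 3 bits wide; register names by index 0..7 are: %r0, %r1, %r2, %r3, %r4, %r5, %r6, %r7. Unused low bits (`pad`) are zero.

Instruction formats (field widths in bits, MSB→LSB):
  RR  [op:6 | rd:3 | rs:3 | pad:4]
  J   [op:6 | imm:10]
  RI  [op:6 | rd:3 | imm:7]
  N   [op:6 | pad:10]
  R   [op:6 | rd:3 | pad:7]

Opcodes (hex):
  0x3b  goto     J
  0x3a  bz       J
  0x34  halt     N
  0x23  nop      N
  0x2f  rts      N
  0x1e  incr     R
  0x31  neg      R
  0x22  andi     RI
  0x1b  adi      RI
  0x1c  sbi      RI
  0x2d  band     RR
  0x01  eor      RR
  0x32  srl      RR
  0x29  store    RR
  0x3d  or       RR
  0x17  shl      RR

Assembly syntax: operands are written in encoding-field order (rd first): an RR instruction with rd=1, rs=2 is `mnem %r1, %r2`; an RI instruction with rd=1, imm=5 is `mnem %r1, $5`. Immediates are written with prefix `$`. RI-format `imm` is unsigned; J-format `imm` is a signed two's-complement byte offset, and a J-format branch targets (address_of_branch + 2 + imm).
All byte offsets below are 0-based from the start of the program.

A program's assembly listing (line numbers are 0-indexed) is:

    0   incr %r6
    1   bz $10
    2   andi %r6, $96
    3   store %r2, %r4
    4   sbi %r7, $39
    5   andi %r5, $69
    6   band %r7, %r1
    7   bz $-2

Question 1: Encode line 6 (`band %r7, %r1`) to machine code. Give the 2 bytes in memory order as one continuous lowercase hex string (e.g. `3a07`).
L6: band op=0x2d:6|rd=7:3|rs=1:3|pad=0:4 ⇒ 0xb790 ⇒ big b7 90

b790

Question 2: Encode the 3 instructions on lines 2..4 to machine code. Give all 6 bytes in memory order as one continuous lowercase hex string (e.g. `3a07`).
line 2 (andi): pack op=0x22:6|rd=6:3|imm=96:7 = 0x8b60; big→ 8b 60
line 3 (store): pack op=0x29:6|rd=2:3|rs=4:3|pad=0:4 = 0xa540; big→ a5 40
line 4 (sbi): pack op=0x1c:6|rd=7:3|imm=39:7 = 0x73a7; big→ 73 a7

8b60a54073a7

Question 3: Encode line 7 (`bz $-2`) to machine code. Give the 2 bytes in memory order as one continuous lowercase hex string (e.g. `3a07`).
line 7 (bz): pack op=0x3a:6|imm=-2:10 = 0xebfe; big→ eb fe

ebfe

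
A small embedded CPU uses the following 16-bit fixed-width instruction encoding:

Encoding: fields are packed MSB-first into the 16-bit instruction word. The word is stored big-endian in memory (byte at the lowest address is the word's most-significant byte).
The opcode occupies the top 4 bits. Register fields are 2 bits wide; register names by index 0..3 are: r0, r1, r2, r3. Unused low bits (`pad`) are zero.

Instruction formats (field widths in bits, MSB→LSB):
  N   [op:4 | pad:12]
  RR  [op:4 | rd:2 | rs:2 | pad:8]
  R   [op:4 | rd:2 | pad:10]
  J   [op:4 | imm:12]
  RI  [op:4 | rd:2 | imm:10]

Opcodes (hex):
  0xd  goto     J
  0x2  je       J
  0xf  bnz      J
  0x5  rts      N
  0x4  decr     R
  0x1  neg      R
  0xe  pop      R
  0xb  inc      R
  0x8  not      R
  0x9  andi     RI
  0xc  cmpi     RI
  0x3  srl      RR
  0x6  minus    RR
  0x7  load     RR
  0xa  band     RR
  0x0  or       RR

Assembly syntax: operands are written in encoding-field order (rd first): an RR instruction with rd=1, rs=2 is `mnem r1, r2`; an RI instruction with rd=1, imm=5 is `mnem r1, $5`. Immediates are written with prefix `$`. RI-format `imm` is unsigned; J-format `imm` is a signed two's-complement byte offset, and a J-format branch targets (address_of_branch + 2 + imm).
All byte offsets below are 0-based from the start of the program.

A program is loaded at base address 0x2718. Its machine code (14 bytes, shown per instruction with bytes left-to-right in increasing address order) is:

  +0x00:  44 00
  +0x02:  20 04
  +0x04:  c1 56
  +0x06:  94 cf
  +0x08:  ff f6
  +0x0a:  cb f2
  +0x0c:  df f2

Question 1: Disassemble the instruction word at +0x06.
andi r1, $207

[06] 94 cf → 0x94cf
  op=0x94cf>>12=0x9 ⇒ andi (RI)
  rd: (w>>10)&0x3=0x1 → r1
  imm: (w>>0)&0x3ff=0xcf → $207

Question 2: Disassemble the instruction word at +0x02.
[02] 20 04 → 0x2004
  opcode bits[15:12]=0x2: je/J
  [11:0] imm=4 = $4

je $4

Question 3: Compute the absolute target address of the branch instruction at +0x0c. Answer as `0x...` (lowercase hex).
off 0x0c: read df f2 as big → 0xdff2
  op=0xdff2>>12=0xd ⇒ goto (J)
  imm@[11:0]=0xff2 (s12→-14) ⇒ $-14
  target = base 0x2718 + off 0x0c + 2 + imm -14 = 0x2718

0x2718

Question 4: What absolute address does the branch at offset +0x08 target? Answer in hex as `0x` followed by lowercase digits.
[08] ff f6 → 0xfff6
  top 4b → 0xf → bnz [J]
  imm: (w>>0)&0xfff=0xff6 (s12→-10) → $-10
  target = base 0x2718 + off 0x08 + 2 + imm -10 = 0x2718

0x2718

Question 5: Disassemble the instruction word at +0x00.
decr r1

+0x00: 44 00 ⇒ word 0x4400 (big)
  opcode bits[15:12]=0x4: decr/R
  rd: (w>>10)&0x3=0x1 → r1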